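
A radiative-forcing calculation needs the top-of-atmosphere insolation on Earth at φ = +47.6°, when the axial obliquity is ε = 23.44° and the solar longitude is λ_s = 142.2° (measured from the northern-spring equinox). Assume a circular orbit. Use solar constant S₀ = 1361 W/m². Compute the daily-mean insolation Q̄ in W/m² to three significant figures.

Q̄ ≈ 417 W/m²

Solar declination: sin δ = sin ε · sin λ_s = sin 23.44° × sin 142.2° = 0.24381, so δ = +14.111°.
cos H₀ = −tan(+47.6°) tan(+14.111°) = -0.2753, H₀ = 1.8497 rad.
Bracket: H₀ sin φ sin δ + cos φ cos δ sin H₀ = 1.8497×0.73846×0.24381 + 0.67430×0.96982×0.96136 = 0.333027 + 0.628681 = 0.961708.
Q̄ = (S₀/π) × [bracket] = (1361/π) × 0.961708 = 416.6 W/m².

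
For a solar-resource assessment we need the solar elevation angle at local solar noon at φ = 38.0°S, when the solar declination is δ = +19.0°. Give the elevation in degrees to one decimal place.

At local noon the hour angle is zero, so the zenith angle equals |φ − δ| = |-38.0° − (+19.000°)| = 57.000°.
Elevation = 90° − 57.000° = 33.0°.

33.0°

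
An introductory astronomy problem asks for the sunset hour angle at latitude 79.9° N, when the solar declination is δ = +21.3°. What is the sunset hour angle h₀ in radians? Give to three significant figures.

h₀ = 3.14 rad

Sunrise equation: cos h₀ = −tan ϕ · tan δ = -2.1888 ≤ −1, so the Sun never sets (polar day) and h₀ = π.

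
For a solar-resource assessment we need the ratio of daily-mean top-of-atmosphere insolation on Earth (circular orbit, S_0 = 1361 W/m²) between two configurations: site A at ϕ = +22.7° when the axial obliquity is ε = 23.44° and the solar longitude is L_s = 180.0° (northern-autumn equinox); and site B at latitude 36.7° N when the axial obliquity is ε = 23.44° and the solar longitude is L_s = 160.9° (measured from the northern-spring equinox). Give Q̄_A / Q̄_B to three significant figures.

Q̄_A / Q̄_B ≈ 1.00

— Configuration A (ϕ=+22.7°):
Solar declination: sin δ = sin ε · sin L_s = sin 23.44° × sin 180.0° = 0.00000, so δ = +0.000°.
cos h₀ = −tan(+22.7°) tan(+0.000°) = -0.0000, h₀ = 1.5708 rad.
Bracket: h₀ sin ϕ sin δ + cos ϕ cos δ sin h₀ = 1.5708×0.38591×0.00000 + 0.92254×1.00000×1.00000 = 0.000000 + 0.922540 = 0.922540.
Q̄ = (S_0/π) × [bracket] = (1361/π) × 0.922540 = 399.66 W/m².
— Configuration B (ϕ=+36.7°):
Solar declination: sin δ = sin ε · sin L_s = sin 23.44° × sin 160.9° = 0.13016, so δ = +7.479°.
cos h₀ = −tan(+36.7°) tan(+7.479°) = -0.0979, h₀ = 1.6688 rad.
Bracket: h₀ sin ϕ sin δ + cos ϕ cos δ sin h₀ = 1.6688×0.59763×0.13016 + 0.80178×0.99149×0.99520 = 0.129812 + 0.791141 = 0.920953.
Q̄ = (S_0/π) × [bracket] = (1361/π) × 0.920953 = 398.98 W/m².
Ratio Q̄_A / Q̄_B = 399.66 / 398.98 = 1.002.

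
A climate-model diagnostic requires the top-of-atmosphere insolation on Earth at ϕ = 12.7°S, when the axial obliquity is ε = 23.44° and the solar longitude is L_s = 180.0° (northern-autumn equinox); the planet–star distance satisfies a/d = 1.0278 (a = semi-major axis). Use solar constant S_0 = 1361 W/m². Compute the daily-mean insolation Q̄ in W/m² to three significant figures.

Q̄ ≈ 446 W/m²

Solar declination: sin δ = sin ε · sin L_s = sin 23.44° × sin 180.0° = 0.00000, so δ = +0.000°.
cos h₀ = −tan(-12.7°) tan(+0.000°) = 0.0000, h₀ = 1.5708 rad.
Bracket: h₀ sin ϕ sin δ + cos ϕ cos δ sin h₀ = 1.5708×-0.21985×0.00000 + 0.97553×1.00000×1.00000 = -0.000000 + 0.975530 = 0.975530.
Inverse-square distance factor (a/d)² = 1.0278² = 1.056373.
Q̄ = (S_0/π) × 1.056373 × [bracket] = (1361/π) × 1.056373 × 0.975530 = 446.4 W/m².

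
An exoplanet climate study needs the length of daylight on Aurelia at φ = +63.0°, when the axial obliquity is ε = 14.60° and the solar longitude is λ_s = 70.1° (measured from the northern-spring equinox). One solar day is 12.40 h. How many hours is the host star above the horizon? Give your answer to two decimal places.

Solar declination: sin δ = sin ε · sin λ_s = sin 14.60° × sin 70.1° = 0.23702, so δ = +13.711°.
cos H₀ = −tan φ · tan δ = −tan(+63.0°) × tan(+13.711°) = -0.4788, so H₀ = 2.0701 rad = 118.61°.
Daylight = 2H₀/(2π) × 12.40 h = (2.0701/π) × 12.40 = 8.17 h.

8.17 h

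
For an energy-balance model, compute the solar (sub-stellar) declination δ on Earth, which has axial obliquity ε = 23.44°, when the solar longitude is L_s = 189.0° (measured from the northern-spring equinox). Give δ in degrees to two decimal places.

δ = -3.57°

sin δ = sin ε · sin L_s = sin 23.44° × sin 189.0° = -0.062228.
δ = arcsin(-0.062228) = -3.57°.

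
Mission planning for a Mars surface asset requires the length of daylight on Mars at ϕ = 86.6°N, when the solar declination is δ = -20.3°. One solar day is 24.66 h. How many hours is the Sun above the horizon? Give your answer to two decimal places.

cos h₀ = −tan ϕ · tan δ = 6.2263 ≥ 1, so the Sun never rises (polar night) and h₀ = 0.
Daylight = 2h₀/(2π) × 24.66 h = (0.0000/π) × 24.66 = 0.00 h.

0.00 h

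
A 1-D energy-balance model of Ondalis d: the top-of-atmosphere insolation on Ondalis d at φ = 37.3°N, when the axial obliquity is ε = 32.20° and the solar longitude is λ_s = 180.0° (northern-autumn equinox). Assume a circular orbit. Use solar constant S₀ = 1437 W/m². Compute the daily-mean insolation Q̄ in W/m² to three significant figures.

Q̄ ≈ 364 W/m²

Solar declination: sin δ = sin ε · sin λ_s = sin 32.20° × sin 180.0° = 0.00000, so δ = +0.000°.
cos H₀ = −tan(+37.3°) tan(+0.000°) = -0.0000, H₀ = 1.5708 rad.
Bracket: H₀ sin φ sin δ + cos φ cos δ sin H₀ = 1.5708×0.60599×0.00000 + 0.79547×1.00000×1.00000 = 0.000000 + 0.795470 = 0.795470.
Q̄ = (S₀/π) × [bracket] = (1437/π) × 0.795470 = 363.9 W/m².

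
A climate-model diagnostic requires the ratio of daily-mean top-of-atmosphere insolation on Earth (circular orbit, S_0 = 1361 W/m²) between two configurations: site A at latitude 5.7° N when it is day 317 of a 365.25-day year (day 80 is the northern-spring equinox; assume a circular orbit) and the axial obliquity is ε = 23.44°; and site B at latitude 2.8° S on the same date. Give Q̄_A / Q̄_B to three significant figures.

Q̄_A / Q̄_B ≈ 0.920

— Configuration A (ϕ=+5.7°):
Solar longitude: L_s = 360° × (317 − 80)/365.25 = 233.593°.
sin δ = sin 23.44° × sin 233.593° = -0.32015, so δ = -18.672°.
cos h₀ = −tan(+5.7°) tan(-18.672°) = 0.0337, h₀ = 1.5371 rad.
Bracket: h₀ sin ϕ sin δ + cos ϕ cos δ sin h₀ = 1.5371×0.09932×-0.32015 + 0.99506×0.94737×0.99943 = -0.048876 + 0.942153 = 0.893277.
Q̄ = (S_0/π) × [bracket] = (1361/π) × 0.893277 = 386.99 W/m².
— Configuration B (ϕ=-2.8°):
cos h₀ = −tan(-2.8°) tan(-18.672°) = -0.0165, h₀ = 1.5873 rad.
Bracket: h₀ sin ϕ sin δ + cos ϕ cos δ sin h₀ = 1.5873×-0.04885×-0.32015 + 0.99881×0.94737×0.99986 = 0.024824 + 0.946110 = 0.970934.
Q̄ = (S_0/π) × [bracket] = (1361/π) × 0.970934 = 420.63 W/m².
Ratio Q̄_A / Q̄_B = 386.99 / 420.63 = 0.9200.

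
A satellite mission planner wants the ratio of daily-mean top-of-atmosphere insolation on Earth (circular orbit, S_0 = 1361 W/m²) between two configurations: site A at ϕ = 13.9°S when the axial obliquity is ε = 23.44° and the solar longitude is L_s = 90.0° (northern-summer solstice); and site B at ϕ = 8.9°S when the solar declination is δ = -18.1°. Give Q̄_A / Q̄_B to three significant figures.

— Configuration A (ϕ=-13.9°):
Solar declination: sin δ = sin ε · sin L_s = sin 23.44° × sin 90.0° = 0.39779, so δ = +23.440°.
cos h₀ = −tan(-13.9°) tan(+23.440°) = 0.1073, h₀ = 1.4633 rad.
Bracket: h₀ sin ϕ sin δ + cos ϕ cos δ sin h₀ = 1.4633×-0.24023×0.39779 + 0.97072×0.91748×0.99423 = -0.139835 + 0.885477 = 0.745642.
Q̄ = (S_0/π) × [bracket] = (1361/π) × 0.745642 = 323.03 W/m².
— Configuration B (ϕ=-8.9°):
cos h₀ = −tan(-8.9°) tan(-18.100°) = -0.0512, h₀ = 1.6220 rad.
Bracket: h₀ sin ϕ sin δ + cos ϕ cos δ sin h₀ = 1.6220×-0.15471×-0.31068 + 0.98796×0.95052×0.99869 = 0.077962 + 0.937846 = 1.015808.
Q̄ = (S_0/π) × [bracket] = (1361/π) × 1.015808 = 440.07 W/m².
Ratio Q̄_A / Q̄_B = 323.03 / 440.07 = 0.7340.

Q̄_A / Q̄_B ≈ 0.734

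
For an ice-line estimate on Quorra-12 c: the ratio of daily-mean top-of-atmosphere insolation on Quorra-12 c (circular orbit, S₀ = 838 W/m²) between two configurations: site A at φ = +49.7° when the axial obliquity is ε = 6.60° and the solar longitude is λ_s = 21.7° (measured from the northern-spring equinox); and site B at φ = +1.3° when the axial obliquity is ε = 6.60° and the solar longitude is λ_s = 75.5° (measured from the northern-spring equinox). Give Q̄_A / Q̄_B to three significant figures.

— Configuration A (φ=+49.7°):
Solar declination: sin δ = sin ε · sin λ_s = sin 6.60° × sin 21.7° = 0.04250, so δ = +2.436°.
cos H₀ = −tan(+49.7°) tan(+2.436°) = -0.0502, H₀ = 1.6210 rad.
Bracket: H₀ sin φ sin δ + cos φ cos δ sin H₀ = 1.6210×0.76267×0.04250 + 0.64679×0.99910×0.99874 = 0.052542 + 0.645394 = 0.697936.
Q̄ = (S₀/π) × [bracket] = (838/π) × 0.697936 = 186.17 W/m².
— Configuration B (φ=+1.3°):
Solar declination: sin δ = sin ε · sin λ_s = sin 6.60° × sin 75.5° = 0.11128, so δ = +6.389°.
cos H₀ = −tan(+1.3°) tan(+6.389°) = -0.0025, H₀ = 1.5733 rad.
Bracket: H₀ sin φ sin δ + cos φ cos δ sin H₀ = 1.5733×0.02269×0.11128 + 0.99974×0.99379×1.00000 = 0.003972 + 0.993532 = 0.997504.
Q̄ = (S₀/π) × [bracket] = (838/π) × 0.997504 = 266.08 W/m².
Ratio Q̄_A / Q̄_B = 186.17 / 266.08 = 0.6997.

Q̄_A / Q̄_B ≈ 0.700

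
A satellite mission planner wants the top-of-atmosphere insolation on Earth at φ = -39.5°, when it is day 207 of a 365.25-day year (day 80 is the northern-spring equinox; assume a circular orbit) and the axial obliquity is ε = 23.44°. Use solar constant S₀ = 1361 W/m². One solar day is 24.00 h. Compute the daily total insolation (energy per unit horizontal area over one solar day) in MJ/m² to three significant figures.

Solar longitude: λ_s = 360° × (207 − 80)/365.25 = 125.175°.
sin δ = sin 23.44° × sin 125.175° = 0.32515, so δ = +18.975°.
cos H₀ = −tan(-39.5°) tan(+18.975°) = 0.2834, H₀ = 1.2834 rad.
Bracket: H₀ sin φ sin δ + cos φ cos δ sin H₀ = 1.2834×-0.63608×0.32515 + 0.77162×0.94566×0.95899 = -0.265435 + 0.699766 = 0.434331.
Q̄ = (S₀/π) × [bracket] = (1361/π) × 0.434331 = 188.16 W/m².
Daily total = Q̄ × 24.00 h × 3600 s/h = 188.16 × 24.00 × 3600 / 10⁶ = 16.26 MJ/m².

16.3 MJ/m²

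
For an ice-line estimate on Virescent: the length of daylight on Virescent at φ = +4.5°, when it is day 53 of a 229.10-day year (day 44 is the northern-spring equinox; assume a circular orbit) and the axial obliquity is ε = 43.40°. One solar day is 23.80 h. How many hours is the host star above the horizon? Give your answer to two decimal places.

12.00 h

Solar longitude: λ_s = 360° × (53 − 44)/229.10 = 14.142°.
sin δ = sin 43.40° × sin 14.142° = 0.16788, so δ = +9.664°.
cos H₀ = −tan φ · tan δ = −tan(+4.5°) × tan(+9.664°) = -0.0134, so H₀ = 1.5842 rad = 90.77°.
Daylight = 2H₀/(2π) × 23.80 h = (1.5842/π) × 23.80 = 12.00 h.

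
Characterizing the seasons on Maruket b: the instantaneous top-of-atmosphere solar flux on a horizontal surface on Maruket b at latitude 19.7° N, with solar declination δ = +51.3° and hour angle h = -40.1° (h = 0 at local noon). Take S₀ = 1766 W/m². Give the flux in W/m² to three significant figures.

1.26e+03 W/m²

cos θ_z = sin φ sin δ + cos φ cos δ cos h = 0.263079 + 0.450269 = 0.713348.
Flux = S₀ · cos θ_z = 1766 × 0.713348 = 1260 W/m².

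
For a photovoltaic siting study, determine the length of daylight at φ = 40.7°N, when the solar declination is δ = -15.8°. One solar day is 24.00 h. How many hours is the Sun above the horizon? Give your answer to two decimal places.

10.12 h

cos H₀ = −tan φ · tan δ = −tan(+40.7°) × tan(-15.800°) = 0.2434, so H₀ = 1.3249 rad = 75.91°.
Daylight = 2H₀/(2π) × 24.00 h = (1.3249/π) × 24.00 = 10.12 h.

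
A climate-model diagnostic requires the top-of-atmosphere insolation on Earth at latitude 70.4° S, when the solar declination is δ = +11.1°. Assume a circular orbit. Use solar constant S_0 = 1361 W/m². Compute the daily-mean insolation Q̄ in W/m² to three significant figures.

cos h₀ = −tan(-70.4°) tan(+11.100°) = 0.5510, h₀ = 0.9873 rad.
Bracket: h₀ sin ϕ sin δ + cos ϕ cos δ sin h₀ = 0.9873×-0.94206×0.19252 + 0.33545×0.98129×0.83452 = -0.179062 + 0.274702 = 0.095640.
Q̄ = (S_0/π) × [bracket] = (1361/π) × 0.095640 = 41.43 W/m².

Q̄ ≈ 41.4 W/m²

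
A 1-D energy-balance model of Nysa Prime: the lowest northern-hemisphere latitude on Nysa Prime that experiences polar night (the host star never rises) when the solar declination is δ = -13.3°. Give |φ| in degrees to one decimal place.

Polar night requires cos H₀ = −tan φ tan δ ≥ 1, i.e. tan φ tan δ ≤ −1.
The boundary is |tan φ| · |tan δ| = 1, so |φ| = 90° − |δ| = 90° − 13.3° = 76.7° in the northern hemisphere.

|φ| = 76.7°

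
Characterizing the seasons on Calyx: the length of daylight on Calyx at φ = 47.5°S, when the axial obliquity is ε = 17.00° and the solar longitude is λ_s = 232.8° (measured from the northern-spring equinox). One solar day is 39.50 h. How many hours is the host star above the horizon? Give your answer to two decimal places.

23.07 h

Solar declination: sin δ = sin ε · sin λ_s = sin 17.00° × sin 232.8° = -0.23288, so δ = -13.467°.
cos H₀ = −tan φ · tan δ = −tan(-47.5°) × tan(-13.467°) = -0.2613, so H₀ = 1.8352 rad = 105.15°.
Daylight = 2H₀/(2π) × 39.50 h = (1.8352/π) × 39.50 = 23.07 h.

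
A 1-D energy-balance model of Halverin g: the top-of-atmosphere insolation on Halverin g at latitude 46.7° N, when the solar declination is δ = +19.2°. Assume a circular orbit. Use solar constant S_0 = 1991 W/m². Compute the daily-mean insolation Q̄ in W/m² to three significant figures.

Q̄ ≈ 677 W/m²

cos h₀ = −tan(+46.7°) tan(+19.200°) = -0.3695, h₀ = 1.9493 rad.
Bracket: h₀ sin ϕ sin δ + cos ϕ cos δ sin h₀ = 1.9493×0.72777×0.32887 + 0.68582×0.94438×0.92921 = 0.466549 + 0.601826 = 1.068375.
Q̄ = (S_0/π) × [bracket] = (1991/π) × 1.068375 = 677.1 W/m².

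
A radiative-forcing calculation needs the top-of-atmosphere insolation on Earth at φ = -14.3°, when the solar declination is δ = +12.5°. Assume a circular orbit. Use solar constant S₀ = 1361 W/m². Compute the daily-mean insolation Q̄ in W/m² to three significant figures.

cos H₀ = −tan(-14.3°) tan(+12.500°) = 0.0565, H₀ = 1.5143 rad.
Bracket: H₀ sin φ sin δ + cos φ cos δ sin H₀ = 1.5143×-0.24700×0.21644 + 0.96902×0.97630×0.99840 = -0.080956 + 0.944541 = 0.863585.
Q̄ = (S₀/π) × [bracket] = (1361/π) × 0.863585 = 374.1 W/m².

Q̄ ≈ 374 W/m²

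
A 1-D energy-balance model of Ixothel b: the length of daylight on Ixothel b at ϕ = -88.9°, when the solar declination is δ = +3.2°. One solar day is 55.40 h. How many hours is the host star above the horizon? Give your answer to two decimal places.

0.00 h

cos h₀ = −tan ϕ · tan δ = 2.9118 ≥ 1, so the host star never rises (polar night) and h₀ = 0.
Daylight = 2h₀/(2π) × 55.40 h = (0.0000/π) × 55.40 = 0.00 h.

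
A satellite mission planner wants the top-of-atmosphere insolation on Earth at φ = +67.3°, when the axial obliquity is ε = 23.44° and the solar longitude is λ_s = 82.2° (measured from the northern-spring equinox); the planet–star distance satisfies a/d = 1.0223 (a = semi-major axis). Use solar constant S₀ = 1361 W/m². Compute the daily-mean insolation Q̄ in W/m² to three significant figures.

Solar declination: sin δ = sin ε · sin λ_s = sin 23.44° × sin 82.2° = 0.39411, so δ = +23.210°.
cos H₀ = −tan(+67.3°) tan(+23.210°) = -1.0251 ≤ −1 ⇒ polar day, H₀ = π.
Bracket: H₀ sin φ sin δ + cos φ cos δ sin H₀ = 3.1416×0.92254×0.39411 + 0.38591×0.91906×0.00000 = 1.142230 + 0.000000 = 1.142230.
Inverse-square distance factor (a/d)² = 1.0223² = 1.045097.
Q̄ = (S₀/π) × 1.045097 × [bracket] = (1361/π) × 1.045097 × 1.142230 = 517.2 W/m².

Q̄ ≈ 517 W/m²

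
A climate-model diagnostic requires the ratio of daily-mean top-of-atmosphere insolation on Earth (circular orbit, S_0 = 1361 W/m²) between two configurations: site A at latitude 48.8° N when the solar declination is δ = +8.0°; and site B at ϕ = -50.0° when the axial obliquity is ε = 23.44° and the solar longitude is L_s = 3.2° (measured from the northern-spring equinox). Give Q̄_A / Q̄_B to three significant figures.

— Configuration A (ϕ=+48.8°):
cos h₀ = −tan(+48.8°) tan(+8.000°) = -0.1605, h₀ = 1.7320 rad.
Bracket: h₀ sin ϕ sin δ + cos ϕ cos δ sin h₀ = 1.7320×0.75241×0.13917 + 0.65869×0.99027×0.98703 = 0.181363 + 0.643821 = 0.825184.
Q̄ = (S_0/π) × [bracket] = (1361/π) × 0.825184 = 357.49 W/m².
— Configuration B (ϕ=-50.0°):
Solar declination: sin δ = sin ε · sin L_s = sin 23.44° × sin 3.2° = 0.02221, so δ = +1.272°.
cos h₀ = −tan(-50.0°) tan(+1.272°) = 0.0265, h₀ = 1.5443 rad.
Bracket: h₀ sin ϕ sin δ + cos ϕ cos δ sin h₀ = 1.5443×-0.76604×0.02221 + 0.64279×0.99975×0.99965 = -0.026274 + 0.642404 = 0.616130.
Q̄ = (S_0/π) × [bracket] = (1361/π) × 0.616130 = 266.92 W/m².
Ratio Q̄_A / Q̄_B = 357.49 / 266.92 = 1.339.

Q̄_A / Q̄_B ≈ 1.34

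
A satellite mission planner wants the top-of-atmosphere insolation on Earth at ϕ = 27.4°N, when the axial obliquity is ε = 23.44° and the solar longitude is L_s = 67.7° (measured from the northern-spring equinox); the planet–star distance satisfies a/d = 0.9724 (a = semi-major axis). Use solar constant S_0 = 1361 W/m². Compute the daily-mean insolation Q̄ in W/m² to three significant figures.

Solar declination: sin δ = sin ε · sin L_s = sin 23.44° × sin 67.7° = 0.36804, so δ = +21.595°.
cos h₀ = −tan(+27.4°) tan(+21.595°) = -0.2052, h₀ = 1.7774 rad.
Bracket: h₀ sin ϕ sin δ + cos ϕ cos δ sin h₀ = 1.7774×0.46020×0.36804 + 0.88782×0.92981×0.97873 = 0.301042 + 0.807945 = 1.108987.
Inverse-square distance factor (a/d)² = 0.9724² = 0.945562.
Q̄ = (S_0/π) × 0.945562 × [bracket] = (1361/π) × 0.945562 × 1.108987 = 454.3 W/m².

Q̄ ≈ 454 W/m²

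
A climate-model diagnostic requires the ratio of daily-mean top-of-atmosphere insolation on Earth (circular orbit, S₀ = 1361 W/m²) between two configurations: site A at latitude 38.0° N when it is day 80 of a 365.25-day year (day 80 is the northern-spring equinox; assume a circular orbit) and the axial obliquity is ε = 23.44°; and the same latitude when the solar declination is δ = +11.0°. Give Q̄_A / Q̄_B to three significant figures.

— Configuration A (φ=+38.0°):
Solar longitude: λ_s = 360° × (80 − 80)/365.25 = 0.000°.
sin δ = sin 23.44° × sin 0.000° = 0.00000, so δ = +0.000°.
cos H₀ = −tan(+38.0°) tan(+0.000°) = -0.0000, H₀ = 1.5708 rad.
Bracket: H₀ sin φ sin δ + cos φ cos δ sin H₀ = 1.5708×0.61566×0.00000 + 0.78801×1.00000×1.00000 = 0.000000 + 0.788010 = 0.788010.
Q̄ = (S₀/π) × [bracket] = (1361/π) × 0.788010 = 341.38 W/m².
— Configuration B (φ=+38.0°):
cos H₀ = −tan(+38.0°) tan(+11.000°) = -0.1519, H₀ = 1.7233 rad.
Bracket: H₀ sin φ sin δ + cos φ cos δ sin H₀ = 1.7233×0.61566×0.19081 + 0.78801×0.98163×0.98840 = 0.202443 + 0.764561 = 0.967004.
Q̄ = (S₀/π) × [bracket] = (1361/π) × 0.967004 = 418.93 W/m².
Ratio Q̄_A / Q̄_B = 341.38 / 418.93 = 0.8149.

Q̄_A / Q̄_B ≈ 0.815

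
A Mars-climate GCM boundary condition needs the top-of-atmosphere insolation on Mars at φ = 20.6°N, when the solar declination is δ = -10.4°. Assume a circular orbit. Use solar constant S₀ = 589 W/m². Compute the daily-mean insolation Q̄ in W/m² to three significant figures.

cos H₀ = −tan(+20.6°) tan(-10.400°) = 0.0690, H₀ = 1.5018 rad.
Bracket: H₀ sin φ sin δ + cos φ cos δ sin H₀ = 1.5018×0.35184×-0.18052 + 0.93606×0.98357×0.99762 = -0.095386 + 0.918489 = 0.823103.
Q̄ = (S₀/π) × [bracket] = (589/π) × 0.823103 = 154.3 W/m².

Q̄ ≈ 154 W/m²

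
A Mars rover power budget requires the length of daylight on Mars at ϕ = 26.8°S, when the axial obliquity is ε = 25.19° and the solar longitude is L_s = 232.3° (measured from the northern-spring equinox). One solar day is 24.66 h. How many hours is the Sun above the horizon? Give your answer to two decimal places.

13.76 h

Solar declination: sin δ = sin ε · sin L_s = sin 25.19° × sin 232.3° = -0.33676, so δ = -19.680°.
cos h₀ = −tan ϕ · tan δ = −tan(-26.8°) × tan(-19.680°) = -0.1807, so h₀ = 1.7525 rad = 100.41°.
Daylight = 2h₀/(2π) × 24.66 h = (1.7525/π) × 24.66 = 13.76 h.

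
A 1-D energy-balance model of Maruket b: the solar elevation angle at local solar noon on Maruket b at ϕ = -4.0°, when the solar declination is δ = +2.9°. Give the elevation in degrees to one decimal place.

83.1°

At local noon the hour angle is zero, so the zenith angle equals |ϕ − δ| = |-4.0° − (+2.900°)| = 6.900°.
Elevation = 90° − 6.900° = 83.1°.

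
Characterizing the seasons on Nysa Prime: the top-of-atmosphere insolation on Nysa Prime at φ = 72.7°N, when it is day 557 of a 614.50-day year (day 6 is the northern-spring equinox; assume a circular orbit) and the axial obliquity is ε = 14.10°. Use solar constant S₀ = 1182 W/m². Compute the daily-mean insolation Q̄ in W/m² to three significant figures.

Solar longitude: λ_s = 360° × (557 − 6)/614.50 = 322.799°.
sin δ = sin 14.10° × sin 322.799° = -0.14729, so δ = -8.470°.
cos H₀ = −tan(+72.7°) tan(-8.470°) = 0.4781, H₀ = 1.0723 rad.
Bracket: H₀ sin φ sin δ + cos φ cos δ sin H₀ = 1.0723×0.95476×-0.14729 + 0.29737×0.98909×0.87830 = -0.150794 + 0.258331 = 0.107537.
Q̄ = (S₀/π) × [bracket] = (1182/π) × 0.107537 = 40.46 W/m².

Q̄ ≈ 40.5 W/m²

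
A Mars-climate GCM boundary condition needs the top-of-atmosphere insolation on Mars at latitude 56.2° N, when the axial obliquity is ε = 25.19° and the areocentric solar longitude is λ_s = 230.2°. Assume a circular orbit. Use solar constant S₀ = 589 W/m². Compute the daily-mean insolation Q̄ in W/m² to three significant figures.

Q̄ ≈ 32.0 W/m²

sin δ = sin 25.19° × sin 230.2° = -0.32700, so δ = -19.087°.
cos H₀ = −tan(+56.2°) tan(-19.087°) = 0.5169, H₀ = 1.0276 rad.
Bracket: H₀ sin φ sin δ + cos φ cos δ sin H₀ = 1.0276×0.83098×-0.32700 + 0.55630×0.94503×0.85606 = -0.279230 + 0.450048 = 0.170818.
Q̄ = (S₀/π) × [bracket] = (589/π) × 0.170818 = 32.03 W/m².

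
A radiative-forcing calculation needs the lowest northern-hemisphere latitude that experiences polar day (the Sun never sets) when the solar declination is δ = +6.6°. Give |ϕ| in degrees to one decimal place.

Polar day requires cos h₀ = −tan ϕ tan δ ≤ −1, i.e. tan ϕ tan δ ≥ 1.
The boundary is |tan ϕ| · |tan δ| = 1, so |ϕ| = 90° − |δ| = 90° − 6.6° = 83.4° in the northern hemisphere.

|ϕ| = 83.4°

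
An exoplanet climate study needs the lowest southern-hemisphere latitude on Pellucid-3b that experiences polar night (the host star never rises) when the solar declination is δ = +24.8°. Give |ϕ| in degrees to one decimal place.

|ϕ| = 65.2°

Polar night requires cos h₀ = −tan ϕ tan δ ≥ 1, i.e. tan ϕ tan δ ≤ −1.
The boundary is |tan ϕ| · |tan δ| = 1, so |ϕ| = 90° − |δ| = 90° − 24.8° = 65.2° in the southern hemisphere.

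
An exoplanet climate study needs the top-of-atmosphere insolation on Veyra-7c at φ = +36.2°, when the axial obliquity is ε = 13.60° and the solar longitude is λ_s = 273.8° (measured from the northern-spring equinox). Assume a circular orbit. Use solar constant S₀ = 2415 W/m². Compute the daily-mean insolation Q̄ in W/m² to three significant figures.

Solar declination: sin δ = sin ε · sin λ_s = sin 13.60° × sin 273.8° = -0.23463, so δ = -13.570°.
cos H₀ = −tan(+36.2°) tan(-13.570°) = 0.1767, H₀ = 1.3932 rad.
Bracket: H₀ sin φ sin δ + cos φ cos δ sin H₀ = 1.3932×0.59061×-0.23463 + 0.80696×0.97209×0.98427 = -0.193062 + 0.772099 = 0.579037.
Q̄ = (S₀/π) × [bracket] = (2415/π) × 0.579037 = 445.1 W/m².

Q̄ ≈ 445 W/m²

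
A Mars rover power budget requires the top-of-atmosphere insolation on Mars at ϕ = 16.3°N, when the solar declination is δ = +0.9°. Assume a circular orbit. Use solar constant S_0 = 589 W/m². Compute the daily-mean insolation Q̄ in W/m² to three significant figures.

Q̄ ≈ 181 W/m²

cos h₀ = −tan(+16.3°) tan(+0.900°) = -0.0046, h₀ = 1.5754 rad.
Bracket: h₀ sin ϕ sin δ + cos ϕ cos δ sin h₀ = 1.5754×0.28067×0.01571 + 0.95981×0.99988×0.99999 = 0.006946 + 0.959685 = 0.966631.
Q̄ = (S_0/π) × [bracket] = (589/π) × 0.966631 = 181.2 W/m².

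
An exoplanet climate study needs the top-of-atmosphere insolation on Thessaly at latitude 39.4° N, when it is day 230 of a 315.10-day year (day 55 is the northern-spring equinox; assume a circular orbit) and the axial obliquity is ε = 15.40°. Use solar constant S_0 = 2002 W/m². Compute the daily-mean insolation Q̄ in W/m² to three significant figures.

Solar longitude: L_s = 360° × (230 − 55)/315.10 = 199.937°.
sin δ = sin 15.40° × sin 199.937° = -0.09055, so δ = -5.195°.
cos h₀ = −tan(+39.4°) tan(-5.195°) = 0.0747, h₀ = 1.4960 rad.
Bracket: h₀ sin ϕ sin δ + cos ϕ cos δ sin h₀ = 1.4960×0.63473×-0.09055 + 0.77273×0.99589×0.99721 = -0.085982 + 0.767407 = 0.681425.
Q̄ = (S_0/π) × [bracket] = (2002/π) × 0.681425 = 434.2 W/m².

Q̄ ≈ 434 W/m²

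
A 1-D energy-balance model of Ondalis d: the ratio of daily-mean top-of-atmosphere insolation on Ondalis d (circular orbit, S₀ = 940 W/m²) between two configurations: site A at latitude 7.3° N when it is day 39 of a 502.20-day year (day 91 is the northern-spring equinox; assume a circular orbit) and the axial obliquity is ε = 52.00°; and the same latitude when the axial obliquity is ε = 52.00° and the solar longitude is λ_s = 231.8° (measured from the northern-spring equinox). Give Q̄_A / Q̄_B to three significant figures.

— Configuration A (φ=+7.3°):
Solar longitude: λ_s = 360° × (39 − 91)/502.20 = -37.276°, i.e. -37.276° + 360° = 322.724°.
sin δ = sin 52.00° × sin 322.724° = -0.47726, so δ = -28.507°.
cos H₀ = −tan(+7.3°) tan(-28.507°) = 0.0696, H₀ = 1.5012 rad.
Bracket: H₀ sin φ sin δ + cos φ cos δ sin H₀ = 1.5012×0.12706×-0.47726 + 0.99189×0.87876×0.99758 = -0.091034 + 0.869524 = 0.778490.
Q̄ = (S₀/π) × [bracket] = (940/π) × 0.778490 = 232.93 W/m².
— Configuration B (φ=+7.3°):
Solar declination: sin δ = sin ε · sin λ_s = sin 52.00° × sin 231.8° = -0.61926, so δ = -38.262°.
cos H₀ = −tan(+7.3°) tan(-38.262°) = 0.1010, H₀ = 1.4696 rad.
Bracket: H₀ sin φ sin δ + cos φ cos δ sin H₀ = 1.4696×0.12706×-0.61926 + 0.99189×0.78518×0.99488 = -0.115633 + 0.774825 = 0.659192.
Q̄ = (S₀/π) × [bracket] = (940/π) × 0.659192 = 197.24 W/m².
Ratio Q̄_A / Q̄_B = 232.93 / 197.24 = 1.181.

Q̄_A / Q̄_B ≈ 1.18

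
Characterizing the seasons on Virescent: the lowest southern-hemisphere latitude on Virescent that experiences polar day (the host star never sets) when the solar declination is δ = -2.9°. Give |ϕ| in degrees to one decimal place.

Polar day requires cos h₀ = −tan ϕ tan δ ≤ −1, i.e. tan ϕ tan δ ≥ 1.
The boundary is |tan ϕ| · |tan δ| = 1, so |ϕ| = 90° − |δ| = 90° − 2.9° = 87.1° in the southern hemisphere.

|ϕ| = 87.1°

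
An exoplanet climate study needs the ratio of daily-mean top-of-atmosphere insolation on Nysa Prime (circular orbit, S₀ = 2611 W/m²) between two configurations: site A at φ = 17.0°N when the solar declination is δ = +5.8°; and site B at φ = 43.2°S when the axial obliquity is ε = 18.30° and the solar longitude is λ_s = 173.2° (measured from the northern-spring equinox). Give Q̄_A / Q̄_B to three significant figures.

Q̄_A / Q̄_B ≈ 1.45

— Configuration A (φ=+17.0°):
cos H₀ = −tan(+17.0°) tan(+5.800°) = -0.0311, H₀ = 1.6019 rad.
Bracket: H₀ sin φ sin δ + cos φ cos δ sin H₀ = 1.6019×0.29237×0.10106 + 0.95630×0.99488×0.99952 = 0.047331 + 0.950947 = 0.998278.
Q̄ = (S₀/π) × [bracket] = (2611/π) × 0.998278 = 829.68 W/m².
— Configuration B (φ=-43.2°):
Solar declination: sin δ = sin ε · sin λ_s = sin 18.30° × sin 173.2° = 0.03718, so δ = +2.131°.
cos H₀ = −tan(-43.2°) tan(+2.131°) = 0.0349, H₀ = 1.5359 rad.
Bracket: H₀ sin φ sin δ + cos φ cos δ sin H₀ = 1.5359×-0.68455×0.03718 + 0.72897×0.99931×0.99939 = -0.039091 + 0.728023 = 0.688932.
Q̄ = (S₀/π) × [bracket] = (2611/π) × 0.688932 = 572.58 W/m².
Ratio Q̄_A / Q̄_B = 829.68 / 572.58 = 1.449.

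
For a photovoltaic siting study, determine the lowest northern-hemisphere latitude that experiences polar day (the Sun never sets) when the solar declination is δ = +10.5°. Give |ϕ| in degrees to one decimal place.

|ϕ| = 79.5°

Polar day requires cos h₀ = −tan ϕ tan δ ≤ −1, i.e. tan ϕ tan δ ≥ 1.
The boundary is |tan ϕ| · |tan δ| = 1, so |ϕ| = 90° − |δ| = 90° − 10.5° = 79.5° in the northern hemisphere.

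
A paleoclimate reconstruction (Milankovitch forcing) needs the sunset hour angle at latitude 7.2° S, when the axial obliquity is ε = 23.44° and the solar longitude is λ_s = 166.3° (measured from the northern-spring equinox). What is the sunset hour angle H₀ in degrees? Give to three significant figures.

Solar declination: sin δ = sin ε · sin λ_s = sin 23.44° × sin 166.3° = 0.09421, so δ = +5.406°.
cos H₀ = −tan φ · tan δ = −tan(-7.2°) × tan(+5.406°) = 0.0120, so H₀ = 1.5588 rad = 89.32°.

H₀ = 89.3°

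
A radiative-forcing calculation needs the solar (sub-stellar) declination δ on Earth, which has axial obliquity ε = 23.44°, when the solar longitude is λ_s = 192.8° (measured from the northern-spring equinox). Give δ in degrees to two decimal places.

sin δ = sin ε · sin λ_s = sin 23.44° × sin 192.8° = -0.088129.
δ = arcsin(-0.088129) = -5.06°.

δ = -5.06°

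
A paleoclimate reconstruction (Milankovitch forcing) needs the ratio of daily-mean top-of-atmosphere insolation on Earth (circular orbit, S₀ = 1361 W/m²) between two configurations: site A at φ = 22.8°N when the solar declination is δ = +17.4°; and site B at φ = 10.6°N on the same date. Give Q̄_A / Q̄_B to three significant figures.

Q̄_A / Q̄_B ≈ 1.04

— Configuration A (φ=+22.8°):
cos H₀ = −tan(+22.8°) tan(+17.400°) = -0.1317, H₀ = 1.7029 rad.
Bracket: H₀ sin φ sin δ + cos φ cos δ sin H₀ = 1.7029×0.38752×0.29904 + 0.92186×0.95424×0.99129 = 0.197339 + 0.872014 = 1.069353.
Q̄ = (S₀/π) × [bracket] = (1361/π) × 1.069353 = 463.26 W/m².
— Configuration B (φ=+10.6°):
cos H₀ = −tan(+10.6°) tan(+17.400°) = -0.0586, H₀ = 1.6295 rad.
Bracket: H₀ sin φ sin δ + cos φ cos δ sin H₀ = 1.6295×0.18395×0.29904 + 0.98294×0.95424×0.99828 = 0.089636 + 0.936347 = 1.025983.
Q̄ = (S₀/π) × [bracket] = (1361/π) × 1.025983 = 444.48 W/m².
Ratio Q̄_A / Q̄_B = 463.26 / 444.48 = 1.042.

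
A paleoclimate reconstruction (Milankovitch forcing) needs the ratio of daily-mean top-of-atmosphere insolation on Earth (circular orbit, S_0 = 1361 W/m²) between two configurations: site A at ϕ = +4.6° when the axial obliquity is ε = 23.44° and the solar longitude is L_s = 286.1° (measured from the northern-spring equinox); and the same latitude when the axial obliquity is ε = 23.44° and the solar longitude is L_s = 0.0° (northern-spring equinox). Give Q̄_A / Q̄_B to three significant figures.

— Configuration A (ϕ=+4.6°):
Solar declination: sin δ = sin ε · sin L_s = sin 23.44° × sin 286.1° = -0.38219, so δ = -22.469°.
cos h₀ = −tan(+4.6°) tan(-22.469°) = 0.0333, h₀ = 1.5375 rad.
Bracket: h₀ sin ϕ sin δ + cos ϕ cos δ sin h₀ = 1.5375×0.08020×-0.38219 + 0.99678×0.92409×0.99945 = -0.047127 + 0.920608 = 0.873481.
Q̄ = (S_0/π) × [bracket] = (1361/π) × 0.873481 = 378.41 W/m².
— Configuration B (ϕ=+4.6°):
Solar declination: sin δ = sin ε · sin L_s = sin 23.44° × sin 0.0° = 0.00000, so δ = +0.000°.
cos h₀ = −tan(+4.6°) tan(+0.000°) = -0.0000, h₀ = 1.5708 rad.
Bracket: h₀ sin ϕ sin δ + cos ϕ cos δ sin h₀ = 1.5708×0.08020×0.00000 + 0.99678×1.00000×1.00000 = 0.000000 + 0.996780 = 0.996780.
Q̄ = (S_0/π) × [bracket] = (1361/π) × 0.996780 = 431.82 W/m².
Ratio Q̄_A / Q̄_B = 378.41 / 431.82 = 0.8763.

Q̄_A / Q̄_B ≈ 0.876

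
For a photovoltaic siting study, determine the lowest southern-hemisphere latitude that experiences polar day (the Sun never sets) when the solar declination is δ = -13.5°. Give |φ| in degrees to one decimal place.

|φ| = 76.5°

Polar day requires cos H₀ = −tan φ tan δ ≤ −1, i.e. tan φ tan δ ≥ 1.
The boundary is |tan φ| · |tan δ| = 1, so |φ| = 90° − |δ| = 90° − 13.5° = 76.5° in the southern hemisphere.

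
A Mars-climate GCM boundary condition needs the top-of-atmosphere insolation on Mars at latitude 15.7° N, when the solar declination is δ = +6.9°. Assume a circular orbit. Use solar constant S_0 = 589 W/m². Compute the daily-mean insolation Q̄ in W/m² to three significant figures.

Q̄ ≈ 189 W/m²

cos h₀ = −tan(+15.7°) tan(+6.900°) = -0.0340, h₀ = 1.6048 rad.
Bracket: h₀ sin ϕ sin δ + cos ϕ cos δ sin h₀ = 1.6048×0.27060×0.12014 + 0.96269×0.99276×0.99942 = 0.052172 + 0.955166 = 1.007338.
Q̄ = (S_0/π) × [bracket] = (589/π) × 1.007338 = 188.9 W/m².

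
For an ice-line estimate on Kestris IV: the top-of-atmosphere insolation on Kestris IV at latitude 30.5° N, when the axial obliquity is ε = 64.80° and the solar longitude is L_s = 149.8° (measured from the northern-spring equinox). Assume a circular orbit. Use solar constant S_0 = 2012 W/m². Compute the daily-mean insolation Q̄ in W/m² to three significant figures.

Q̄ ≈ 746 W/m²

Solar declination: sin δ = sin ε · sin L_s = sin 64.80° × sin 149.8° = 0.45515, so δ = +27.074°.
cos h₀ = −tan(+30.5°) tan(+27.074°) = -0.3011, h₀ = 1.8766 rad.
Bracket: h₀ sin ϕ sin δ + cos ϕ cos δ sin h₀ = 1.8766×0.50754×0.45515 + 0.86163×0.89042×0.95359 = 0.433507 + 0.731606 = 1.165113.
Q̄ = (S_0/π) × [bracket] = (2012/π) × 1.165113 = 746.2 W/m².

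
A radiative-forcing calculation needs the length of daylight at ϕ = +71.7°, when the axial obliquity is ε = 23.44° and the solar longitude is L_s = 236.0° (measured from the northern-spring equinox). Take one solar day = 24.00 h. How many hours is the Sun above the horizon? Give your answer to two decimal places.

Solar declination: sin δ = sin ε · sin L_s = sin 23.44° × sin 236.0° = -0.32978, so δ = -19.256°.
cos h₀ = −tan ϕ · tan δ = 1.0563 ≥ 1, so the Sun never rises (polar night) and h₀ = 0.
Daylight = 2h₀/(2π) × 24.00 h = (0.0000/π) × 24.00 = 0.00 h.

0.00 h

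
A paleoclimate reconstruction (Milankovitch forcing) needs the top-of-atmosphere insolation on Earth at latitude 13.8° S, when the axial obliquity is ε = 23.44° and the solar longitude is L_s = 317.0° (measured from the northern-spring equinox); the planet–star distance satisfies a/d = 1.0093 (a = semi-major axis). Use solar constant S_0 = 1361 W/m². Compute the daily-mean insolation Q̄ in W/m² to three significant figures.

Q̄ ≈ 458 W/m²

Solar declination: sin δ = sin ε · sin L_s = sin 23.44° × sin 317.0° = -0.27129, so δ = -15.741°.
cos h₀ = −tan(-13.8°) tan(-15.741°) = -0.0692, h₀ = 1.6401 rad.
Bracket: h₀ sin ϕ sin δ + cos ϕ cos δ sin h₀ = 1.6401×-0.23853×-0.27129 + 0.97113×0.96250×0.99760 = 0.106132 + 0.932469 = 1.038601.
Inverse-square distance factor (a/d)² = 1.0093² = 1.018686.
Q̄ = (S_0/π) × 1.018686 × [bracket] = (1361/π) × 1.018686 × 1.038601 = 458.4 W/m².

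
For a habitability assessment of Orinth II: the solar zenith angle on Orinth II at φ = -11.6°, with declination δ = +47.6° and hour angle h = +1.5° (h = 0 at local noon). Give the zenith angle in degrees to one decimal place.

θ_z = 59.2°

cos θ_z = sin φ sin δ + cos φ cos δ cos h = -0.148487 + 0.660304 = 0.511817.
θ_z = arccos(0.511817) = 59.2°.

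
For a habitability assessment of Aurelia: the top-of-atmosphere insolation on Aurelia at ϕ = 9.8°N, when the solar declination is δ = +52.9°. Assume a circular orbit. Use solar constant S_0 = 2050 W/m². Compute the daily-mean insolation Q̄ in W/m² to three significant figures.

cos h₀ = −tan(+9.8°) tan(+52.900°) = -0.2284, h₀ = 1.8012 rad.
Bracket: h₀ sin ϕ sin δ + cos ϕ cos δ sin h₀ = 1.8012×0.17021×0.79758 + 0.98541×0.60321×0.97357 = 0.244524 + 0.578699 = 0.823223.
Q̄ = (S_0/π) × [bracket] = (2050/π) × 0.823223 = 537.2 W/m².

Q̄ ≈ 537 W/m²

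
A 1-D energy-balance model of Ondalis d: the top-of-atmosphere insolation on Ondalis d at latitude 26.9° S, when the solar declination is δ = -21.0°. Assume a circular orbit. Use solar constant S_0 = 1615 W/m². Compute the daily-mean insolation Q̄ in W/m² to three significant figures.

cos h₀ = −tan(-26.9°) tan(-21.000°) = -0.1947, h₀ = 1.7668 rad.
Bracket: h₀ sin ϕ sin δ + cos ϕ cos δ sin h₀ = 1.7668×-0.45243×-0.35837 + 0.89180×0.93358×0.98085 = 0.286464 + 0.816623 = 1.103087.
Q̄ = (S_0/π) × [bracket] = (1615/π) × 1.103087 = 567.1 W/m².

Q̄ ≈ 567 W/m²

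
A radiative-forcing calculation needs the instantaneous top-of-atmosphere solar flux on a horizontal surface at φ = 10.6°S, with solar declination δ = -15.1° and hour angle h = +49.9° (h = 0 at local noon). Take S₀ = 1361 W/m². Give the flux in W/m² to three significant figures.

cos θ_z = sin φ sin δ + cos φ cos δ cos h = 0.047920 + 0.611272 = 0.659192.
Flux = S₀ · cos θ_z = 1361 × 0.659192 = 897.2 W/m².

897 W/m²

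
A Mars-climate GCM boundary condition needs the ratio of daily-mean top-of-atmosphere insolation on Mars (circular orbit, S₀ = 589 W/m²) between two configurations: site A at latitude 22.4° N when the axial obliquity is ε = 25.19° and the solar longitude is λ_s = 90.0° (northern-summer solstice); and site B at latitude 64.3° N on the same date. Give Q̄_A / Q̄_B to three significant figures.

Q̄_A / Q̄_B ≈ 0.918

— Configuration A (φ=+22.4°):
Solar declination: sin δ = sin ε · sin λ_s = sin 25.19° × sin 90.0° = 0.42562, so δ = +25.190°.
cos H₀ = −tan(+22.4°) tan(+25.190°) = -0.1939, H₀ = 1.7659 rad.
Bracket: H₀ sin φ sin δ + cos φ cos δ sin H₀ = 1.7659×0.38107×0.42562 + 0.92455×0.90490×0.98103 = 0.286413 + 0.820755 = 1.107168.
Q̄ = (S₀/π) × [bracket] = (589/π) × 1.107168 = 207.58 W/m².
— Configuration B (φ=+64.3°):
cos H₀ = −tan(+64.3°) tan(+25.190°) = -0.9773, H₀ = 2.9282 rad.
Bracket: H₀ sin φ sin δ + cos φ cos δ sin H₀ = 2.9282×0.90108×0.42562 + 0.43366×0.90490×0.21178 = 1.123016 + 0.083106 = 1.206122.
Q̄ = (S₀/π) × [bracket] = (589/π) × 1.206122 = 226.13 W/m².
Ratio Q̄_A / Q̄_B = 207.58 / 226.13 = 0.9180.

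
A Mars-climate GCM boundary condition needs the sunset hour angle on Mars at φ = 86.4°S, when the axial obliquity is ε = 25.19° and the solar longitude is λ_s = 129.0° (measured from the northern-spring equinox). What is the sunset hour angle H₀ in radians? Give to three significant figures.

Solar declination: sin δ = sin ε · sin λ_s = sin 25.19° × sin 129.0° = 0.33077, so δ = +19.316°.
cos H₀ = −tan φ · tan δ = 5.5710 ≥ 1, so the Sun never rises (polar night) and H₀ = 0.

H₀ = 0.00 rad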